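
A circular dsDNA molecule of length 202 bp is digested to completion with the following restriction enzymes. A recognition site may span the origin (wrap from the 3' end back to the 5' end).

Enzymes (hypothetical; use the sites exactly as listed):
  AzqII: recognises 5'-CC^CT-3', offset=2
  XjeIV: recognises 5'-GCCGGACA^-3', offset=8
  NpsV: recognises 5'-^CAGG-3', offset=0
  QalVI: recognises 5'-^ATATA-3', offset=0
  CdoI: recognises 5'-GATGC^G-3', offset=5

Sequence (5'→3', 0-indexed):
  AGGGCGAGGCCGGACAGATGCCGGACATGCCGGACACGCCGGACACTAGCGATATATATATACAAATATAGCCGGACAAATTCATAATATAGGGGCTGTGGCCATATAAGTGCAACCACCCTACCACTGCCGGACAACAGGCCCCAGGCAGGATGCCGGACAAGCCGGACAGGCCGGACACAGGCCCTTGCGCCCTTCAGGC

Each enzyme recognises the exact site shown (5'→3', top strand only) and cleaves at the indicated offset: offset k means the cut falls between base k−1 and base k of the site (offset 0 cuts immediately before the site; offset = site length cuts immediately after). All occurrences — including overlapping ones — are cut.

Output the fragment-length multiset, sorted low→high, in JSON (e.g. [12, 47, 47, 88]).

[1,2,2,2,2,3,4,4,6,6,7,7,8,8,8,9,9,9,11,13,14,16,17,17,17]

Per-enzyme occurrences:
  AzqII CCCT/2: at [118, 184, 192] ⇒ [120, 186, 194]
  XjeIV GCCGGACA/8: at [8, 19, 28, 37, 70, 128, 154, 163, 172] ⇒ [16, 27, 36, 45, 78, 136, 162, 171, 180]
  NpsV CAGG/0: at [137, 144, 148, 169, 180, 197, 201] ⇒ [137, 144, 148, 169, 180, 197, 201]
  QalVI ATATA/0: at [51, 53, 55, 57, 65, 86, 103] ⇒ [51, 53, 55, 57, 65, 86, 103]
  CdoI (GATGCG, off=5): no sites

Pooled cuts: [16, 27, 36, 45, 51, 53, 55, 57, 65, 78, 86, 103, 120, 136, 137, 144, 148, 162, 169, 171, 180, 186, 194, 197, 201]

Fragment lengths:
  16→27: 11 bp
  27→36: 9 bp
  36→45: 9 bp
  45→51: 6 bp
  51→53: 2 bp
  53→55: 2 bp
  55→57: 2 bp
  57→65: 8 bp
  65→78: 13 bp
  78→86: 8 bp
  86→103: 17 bp
  103→120: 17 bp
  120→136: 16 bp
  136→137: 1 bp
  137→144: 7 bp
  144→148: 4 bp
  148→162: 14 bp
  162→169: 7 bp
  169→171: 2 bp
  171→180: 9 bp
  180→186: 6 bp
  186→194: 8 bp
  194→197: 3 bp
  197→201: 4 bp
  201→16 (wrap): 202-201+16 = 17 bp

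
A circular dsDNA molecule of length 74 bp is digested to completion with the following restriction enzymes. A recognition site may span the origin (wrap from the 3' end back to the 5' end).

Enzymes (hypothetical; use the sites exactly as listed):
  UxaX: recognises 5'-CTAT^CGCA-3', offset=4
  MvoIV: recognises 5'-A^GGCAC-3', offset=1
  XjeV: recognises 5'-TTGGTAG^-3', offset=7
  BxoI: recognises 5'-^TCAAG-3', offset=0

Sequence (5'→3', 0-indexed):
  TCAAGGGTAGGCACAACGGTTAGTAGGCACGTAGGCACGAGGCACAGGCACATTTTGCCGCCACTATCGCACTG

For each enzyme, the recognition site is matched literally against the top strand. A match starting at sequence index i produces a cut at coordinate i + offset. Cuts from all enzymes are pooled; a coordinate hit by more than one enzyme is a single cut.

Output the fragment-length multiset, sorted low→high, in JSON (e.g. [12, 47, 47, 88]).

[6,7,7,8,9,16,21]

Per-enzyme occurrences:
  UxaX (CTATCGCA, off=4): starts [63] → cuts [67]
  MvoIV (AGGCAC, off=1): starts [8, 24, 32, 39, 45] → cuts [9, 25, 33, 40, 46]
  XjeV (TTGGTAG, off=7): no sites
  BxoI (TCAAG, off=0): starts [0] → cuts [0]

All cut coordinates (distinct, sorted): [0, 9, 25, 33, 40, 46, 67]

Fragment lengths:
  0→9: 9 bp
  9→25: 16 bp
  25→33: 8 bp
  33→40: 7 bp
  40→46: 6 bp
  46→67: 21 bp
  67→0 (wrap): 74-67+0 = 7 bp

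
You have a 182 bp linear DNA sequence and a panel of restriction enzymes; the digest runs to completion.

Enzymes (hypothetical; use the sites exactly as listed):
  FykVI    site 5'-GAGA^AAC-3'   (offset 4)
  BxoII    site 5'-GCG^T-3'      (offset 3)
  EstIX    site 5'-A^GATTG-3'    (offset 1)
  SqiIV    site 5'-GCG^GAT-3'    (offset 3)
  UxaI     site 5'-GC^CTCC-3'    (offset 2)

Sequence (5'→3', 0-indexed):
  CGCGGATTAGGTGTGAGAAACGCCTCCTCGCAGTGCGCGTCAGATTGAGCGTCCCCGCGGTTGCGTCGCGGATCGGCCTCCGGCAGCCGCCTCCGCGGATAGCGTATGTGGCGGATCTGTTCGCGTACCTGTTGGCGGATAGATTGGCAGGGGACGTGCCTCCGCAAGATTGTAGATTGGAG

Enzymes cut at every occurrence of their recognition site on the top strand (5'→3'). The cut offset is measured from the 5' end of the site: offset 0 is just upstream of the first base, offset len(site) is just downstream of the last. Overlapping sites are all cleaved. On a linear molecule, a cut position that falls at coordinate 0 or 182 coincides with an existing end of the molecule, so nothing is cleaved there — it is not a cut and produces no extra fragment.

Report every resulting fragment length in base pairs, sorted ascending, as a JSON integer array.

[3,4,4,5,5,7,7,7,7,8,8,9,9,12,12,13,14,14,16,18]

Scan for sites:
  FykVI GAGAAAC/4: at [14] ⇒ [18]
  BxoII GCGT/3: at [36, 48, 62, 101, 122] ⇒ [39, 51, 65, 104, 125]
  EstIX AGATTG/1: at [41, 140, 166, 173] ⇒ [42, 141, 167, 174]
  SqiIV GCGGAT/3: at [1, 67, 94, 110, 134] ⇒ [4, 70, 97, 113, 137]
  UxaI GCCTCC/2: at [21, 75, 88, 157] ⇒ [23, 77, 90, 159]

All cut coordinates (distinct, sorted): [4, 18, 23, 39, 42, 51, 65, 70, 77, 90, 97, 104, 113, 125, 137, 141, 159, 167, 174]

Fragments:
  [0,4): 4 bp
  [4,18): 14 bp
  [18,23): 5 bp
  [23,39): 16 bp
  [39,42): 3 bp
  [42,51): 9 bp
  [51,65): 14 bp
  [65,70): 5 bp
  [70,77): 7 bp
  [77,90): 13 bp
  [90,97): 7 bp
  [97,104): 7 bp
  [104,113): 9 bp
  [113,125): 12 bp
  [125,137): 12 bp
  [137,141): 4 bp
  [141,159): 18 bp
  [159,167): 8 bp
  [167,174): 7 bp
  [174,182): 8 bp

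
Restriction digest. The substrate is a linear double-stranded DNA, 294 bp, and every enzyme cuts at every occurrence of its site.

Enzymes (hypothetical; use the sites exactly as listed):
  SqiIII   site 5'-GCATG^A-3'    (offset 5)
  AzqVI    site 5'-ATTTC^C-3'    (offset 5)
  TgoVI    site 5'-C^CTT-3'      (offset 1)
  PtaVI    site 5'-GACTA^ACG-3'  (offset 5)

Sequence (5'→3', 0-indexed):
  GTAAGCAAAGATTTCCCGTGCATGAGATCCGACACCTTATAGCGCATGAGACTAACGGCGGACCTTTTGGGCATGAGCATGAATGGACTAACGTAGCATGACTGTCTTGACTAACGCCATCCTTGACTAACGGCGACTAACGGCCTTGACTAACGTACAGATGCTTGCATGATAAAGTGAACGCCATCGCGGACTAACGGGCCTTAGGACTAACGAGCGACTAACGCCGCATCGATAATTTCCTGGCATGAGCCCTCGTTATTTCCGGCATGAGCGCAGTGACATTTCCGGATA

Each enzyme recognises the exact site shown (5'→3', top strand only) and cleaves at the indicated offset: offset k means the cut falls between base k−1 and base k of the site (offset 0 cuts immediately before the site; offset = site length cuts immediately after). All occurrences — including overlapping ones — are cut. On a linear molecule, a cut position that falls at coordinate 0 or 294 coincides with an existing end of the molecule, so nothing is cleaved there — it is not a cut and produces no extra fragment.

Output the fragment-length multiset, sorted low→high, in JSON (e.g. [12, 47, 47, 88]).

Per-enzyme occurrences:
  SqiIII (GCATGA, off=5): starts [19, 43, 70, 76, 95, 166, 245, 267] → cuts [24, 48, 75, 81, 100, 171, 250, 272]
  AzqVI (ATTTCC, off=5): starts [10, 237, 260, 283] → cuts [15, 242, 265, 288]
  TgoVI (CCTT, off=1): starts [34, 62, 120, 143, 201] → cuts [35, 63, 121, 144, 202]
  PtaVI (GACTAACG, off=5): starts [49, 85, 108, 124, 134, 147, 191, 207, 218] → cuts [54, 90, 113, 129, 139, 152, 196, 212, 223]

Pooled cuts: [15, 24, 35, 48, 54, 63, 75, 81, 90, 100, 113, 121, 129, 139, 144, 152, 171, 196, 202, 212, 223, 242, 250, 265, 272, 288]

Fragments:
  [0,15): 15 bp
  [15,24): 9 bp
  [24,35): 11 bp
  [35,48): 13 bp
  [48,54): 6 bp
  [54,63): 9 bp
  [63,75): 12 bp
  [75,81): 6 bp
  [81,90): 9 bp
  [90,100): 10 bp
  [100,113): 13 bp
  [113,121): 8 bp
  [121,129): 8 bp
  [129,139): 10 bp
  [139,144): 5 bp
  [144,152): 8 bp
  [152,171): 19 bp
  [171,196): 25 bp
  [196,202): 6 bp
  [202,212): 10 bp
  [212,223): 11 bp
  [223,242): 19 bp
  [242,250): 8 bp
  [250,265): 15 bp
  [265,272): 7 bp
  [272,288): 16 bp
  [288,294): 6 bp

[5,6,6,6,6,7,8,8,8,8,9,9,9,10,10,10,11,11,12,13,13,15,15,16,19,19,25]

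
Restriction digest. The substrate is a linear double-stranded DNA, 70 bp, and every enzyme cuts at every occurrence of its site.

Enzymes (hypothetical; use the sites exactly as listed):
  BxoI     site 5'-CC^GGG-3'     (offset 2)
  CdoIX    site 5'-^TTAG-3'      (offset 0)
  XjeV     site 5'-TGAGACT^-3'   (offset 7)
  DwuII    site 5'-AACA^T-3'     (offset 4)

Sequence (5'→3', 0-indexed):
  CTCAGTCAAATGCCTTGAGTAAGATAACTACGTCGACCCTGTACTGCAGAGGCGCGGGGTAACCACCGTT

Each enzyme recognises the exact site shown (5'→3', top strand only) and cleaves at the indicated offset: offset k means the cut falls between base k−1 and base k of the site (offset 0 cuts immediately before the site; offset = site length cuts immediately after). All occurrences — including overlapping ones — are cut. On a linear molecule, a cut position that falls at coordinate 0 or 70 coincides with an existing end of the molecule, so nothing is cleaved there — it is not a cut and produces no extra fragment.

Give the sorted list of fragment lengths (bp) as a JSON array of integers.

[70]

Scan for sites:
  BxoI (CCGGG, off=2): no sites
  CdoIX (TTAG, off=0): no sites
  XjeV (TGAGACT, off=7): no sites
  DwuII (AACAT, off=4): no sites

All cut coordinates (distinct, sorted): ∅

Fragments:
  no cuts → one linear fragment of 70 bp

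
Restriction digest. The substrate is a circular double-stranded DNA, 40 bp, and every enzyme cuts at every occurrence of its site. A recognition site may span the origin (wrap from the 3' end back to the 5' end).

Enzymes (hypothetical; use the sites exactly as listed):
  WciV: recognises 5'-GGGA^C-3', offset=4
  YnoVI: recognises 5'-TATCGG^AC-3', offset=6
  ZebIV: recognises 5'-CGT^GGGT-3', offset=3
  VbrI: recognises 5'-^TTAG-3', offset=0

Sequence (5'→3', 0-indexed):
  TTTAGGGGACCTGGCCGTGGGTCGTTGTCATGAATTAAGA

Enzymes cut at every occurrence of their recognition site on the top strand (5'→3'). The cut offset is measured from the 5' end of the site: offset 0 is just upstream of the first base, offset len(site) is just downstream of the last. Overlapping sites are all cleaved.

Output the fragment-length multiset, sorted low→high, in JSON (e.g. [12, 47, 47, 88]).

Scan for sites:
  WciV (GGGAC, off=4): starts [5] → cuts [9]
  YnoVI (TATCGGAC, off=6): no sites
  ZebIV (CGTGGGT, off=3): starts [15] → cuts [18]
  VbrI (TTAG, off=0): starts [1] → cuts [1]

Pooled cuts: [1, 9, 18]

Fragments:
  1→9: 8 bp
  9→18: 9 bp
  18→1 (wrap): 40-18+1 = 23 bp

[8,9,23]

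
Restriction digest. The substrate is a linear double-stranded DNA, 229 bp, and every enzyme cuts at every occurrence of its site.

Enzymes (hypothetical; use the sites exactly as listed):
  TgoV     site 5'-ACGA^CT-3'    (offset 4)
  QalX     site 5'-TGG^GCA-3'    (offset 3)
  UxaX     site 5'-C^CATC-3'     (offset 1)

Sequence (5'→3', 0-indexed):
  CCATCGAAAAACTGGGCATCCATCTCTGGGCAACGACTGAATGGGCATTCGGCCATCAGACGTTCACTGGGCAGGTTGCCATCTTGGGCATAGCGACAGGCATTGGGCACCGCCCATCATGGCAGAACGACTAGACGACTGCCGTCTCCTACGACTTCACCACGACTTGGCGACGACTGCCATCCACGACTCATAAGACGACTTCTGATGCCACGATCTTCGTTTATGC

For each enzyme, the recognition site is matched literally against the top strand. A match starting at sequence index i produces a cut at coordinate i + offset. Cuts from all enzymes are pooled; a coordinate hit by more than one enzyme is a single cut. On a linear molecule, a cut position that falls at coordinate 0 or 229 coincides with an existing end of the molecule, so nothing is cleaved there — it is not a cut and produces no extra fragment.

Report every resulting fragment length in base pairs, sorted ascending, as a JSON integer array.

[1,4,5,7,8,8,8,8,9,9,9,9,11,11,12,14,16,16,17,19,28]

Site scan:
  TgoV ACGACT/4: at [32, 126, 134, 150, 161, 172, 185, 197] ⇒ [36, 130, 138, 154, 165, 176, 189, 201]
  QalX TGGGCA/3: at [12, 26, 41, 67, 84, 103] ⇒ [15, 29, 44, 70, 87, 106]
  UxaX CCATC/1: at [0, 19, 52, 78, 113, 179] ⇒ [1, 20, 53, 79, 114, 180]

Pooled cuts: [1, 15, 20, 29, 36, 44, 53, 70, 79, 87, 106, 114, 130, 138, 154, 165, 176, 180, 189, 201]

Fragments:
  [0,1): 1 bp
  [1,15): 14 bp
  [15,20): 5 bp
  [20,29): 9 bp
  [29,36): 7 bp
  [36,44): 8 bp
  [44,53): 9 bp
  [53,70): 17 bp
  [70,79): 9 bp
  [79,87): 8 bp
  [87,106): 19 bp
  [106,114): 8 bp
  [114,130): 16 bp
  [130,138): 8 bp
  [138,154): 16 bp
  [154,165): 11 bp
  [165,176): 11 bp
  [176,180): 4 bp
  [180,189): 9 bp
  [189,201): 12 bp
  [201,229): 28 bp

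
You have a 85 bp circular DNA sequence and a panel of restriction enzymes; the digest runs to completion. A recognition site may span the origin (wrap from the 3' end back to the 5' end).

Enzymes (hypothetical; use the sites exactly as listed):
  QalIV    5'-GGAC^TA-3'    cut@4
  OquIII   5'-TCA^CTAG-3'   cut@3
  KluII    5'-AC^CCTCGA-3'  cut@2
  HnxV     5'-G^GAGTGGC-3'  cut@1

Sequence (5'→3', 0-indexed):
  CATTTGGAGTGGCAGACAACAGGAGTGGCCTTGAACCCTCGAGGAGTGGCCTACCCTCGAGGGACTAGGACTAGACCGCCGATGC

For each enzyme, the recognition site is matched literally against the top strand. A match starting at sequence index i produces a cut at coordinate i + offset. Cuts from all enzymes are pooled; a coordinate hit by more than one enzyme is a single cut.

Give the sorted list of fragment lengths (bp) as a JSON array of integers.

[6,7,11,11,14,16,20]

Scan for sites:
  QalIV (GGACTA, off=4): starts [61, 67] → cuts [65, 71]
  OquIII (TCACTAG, off=3): no sites
  KluII (ACCCTCGA, off=2): starts [34, 52] → cuts [36, 54]
  HnxV (GGAGTGGC, off=1): starts [5, 21, 42] → cuts [6, 22, 43]

All cut coordinates (distinct, sorted): [6, 22, 36, 43, 54, 65, 71]

Fragments:
  6→22: 16 bp
  22→36: 14 bp
  36→43: 7 bp
  43→54: 11 bp
  54→65: 11 bp
  65→71: 6 bp
  71→6 (wrap): 85-71+6 = 20 bp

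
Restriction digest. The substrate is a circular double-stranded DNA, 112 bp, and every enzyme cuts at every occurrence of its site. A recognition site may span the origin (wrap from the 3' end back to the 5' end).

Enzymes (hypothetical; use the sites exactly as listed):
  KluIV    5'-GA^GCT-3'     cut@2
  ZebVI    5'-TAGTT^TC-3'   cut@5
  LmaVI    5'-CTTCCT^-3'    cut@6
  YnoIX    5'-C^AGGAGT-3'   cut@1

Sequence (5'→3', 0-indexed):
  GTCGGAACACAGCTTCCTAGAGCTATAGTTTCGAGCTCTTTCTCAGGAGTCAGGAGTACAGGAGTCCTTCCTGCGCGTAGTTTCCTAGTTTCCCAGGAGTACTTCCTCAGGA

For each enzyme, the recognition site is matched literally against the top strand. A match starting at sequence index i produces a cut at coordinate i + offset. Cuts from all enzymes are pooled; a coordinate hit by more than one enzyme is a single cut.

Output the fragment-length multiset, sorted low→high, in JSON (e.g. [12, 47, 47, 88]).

[1,3,4,4,7,8,8,9,10,10,13,13,22]

Per-enzyme occurrences:
  KluIV GAGCT/2: at [19, 32] ⇒ [21, 34]
  ZebVI TAGTTTC/5: at [25, 77, 85] ⇒ [30, 82, 90]
  LmaVI CTTCCT/6: at [12, 66, 101] ⇒ [18, 72, 107]
  YnoIX CAGGAGT/1: at [43, 50, 58, 93, 107] ⇒ [44, 51, 59, 94, 108]

Pooled cuts: [18, 21, 30, 34, 44, 51, 59, 72, 82, 90, 94, 107, 108]

Fragment lengths:
  18→21: 3 bp
  21→30: 9 bp
  30→34: 4 bp
  34→44: 10 bp
  44→51: 7 bp
  51→59: 8 bp
  59→72: 13 bp
  72→82: 10 bp
  82→90: 8 bp
  90→94: 4 bp
  94→107: 13 bp
  107→108: 1 bp
  108→18 (wrap): 112-108+18 = 22 bp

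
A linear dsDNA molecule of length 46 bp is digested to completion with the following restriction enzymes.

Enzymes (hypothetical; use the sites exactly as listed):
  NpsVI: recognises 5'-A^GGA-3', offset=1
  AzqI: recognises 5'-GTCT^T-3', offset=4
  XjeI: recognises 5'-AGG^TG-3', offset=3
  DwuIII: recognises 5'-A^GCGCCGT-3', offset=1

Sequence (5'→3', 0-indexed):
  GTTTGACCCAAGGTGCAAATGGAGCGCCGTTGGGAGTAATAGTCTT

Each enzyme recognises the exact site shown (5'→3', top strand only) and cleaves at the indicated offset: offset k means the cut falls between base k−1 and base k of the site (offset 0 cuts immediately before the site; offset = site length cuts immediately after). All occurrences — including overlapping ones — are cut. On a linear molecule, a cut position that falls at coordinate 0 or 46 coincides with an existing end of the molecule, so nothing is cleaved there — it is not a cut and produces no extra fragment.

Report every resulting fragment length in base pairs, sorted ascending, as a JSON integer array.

[1,10,13,22]

Per-enzyme occurrences:
  NpsVI (AGGA, off=1): no sites
  AzqI (GTCTT, off=4): starts [41] → cuts [45]
  XjeI (AGGTG, off=3): starts [10] → cuts [13]
  DwuIII (AGCGCCGT, off=1): starts [22] → cuts [23]

Pooled cuts: [13, 23, 45]

Fragments:
  [0,13): 13 bp
  [13,23): 10 bp
  [23,45): 22 bp
  [45,46): 1 bp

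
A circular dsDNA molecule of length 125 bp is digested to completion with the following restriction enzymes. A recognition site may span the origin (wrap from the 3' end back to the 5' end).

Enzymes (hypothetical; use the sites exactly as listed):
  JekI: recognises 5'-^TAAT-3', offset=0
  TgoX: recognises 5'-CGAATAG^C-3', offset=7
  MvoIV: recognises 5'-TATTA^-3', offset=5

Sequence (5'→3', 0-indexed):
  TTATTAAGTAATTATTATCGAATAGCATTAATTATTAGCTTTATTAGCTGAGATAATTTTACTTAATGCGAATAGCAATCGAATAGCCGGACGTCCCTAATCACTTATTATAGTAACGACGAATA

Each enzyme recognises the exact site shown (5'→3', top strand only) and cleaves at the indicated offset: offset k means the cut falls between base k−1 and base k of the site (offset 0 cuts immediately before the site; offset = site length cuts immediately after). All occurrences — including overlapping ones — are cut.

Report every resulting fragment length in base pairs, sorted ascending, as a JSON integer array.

[2,3,3,7,8,9,9,9,10,11,11,12,13,18]

Per-enzyme occurrences:
  JekI TAAT/0: at [8, 28, 53, 63, 97] ⇒ [8, 28, 53, 63, 97]
  TgoX CGAATAGC/7: at [18, 68, 79] ⇒ [25, 75, 86]
  MvoIV TATTA/5: at [1, 12, 32, 41, 105, 123] ⇒ [3, 6, 17, 37, 46, 110]

Pooled cuts: [3, 6, 8, 17, 25, 28, 37, 46, 53, 63, 75, 86, 97, 110]

Fragment lengths:
  3→6: 3 bp
  6→8: 2 bp
  8→17: 9 bp
  17→25: 8 bp
  25→28: 3 bp
  28→37: 9 bp
  37→46: 9 bp
  46→53: 7 bp
  53→63: 10 bp
  63→75: 12 bp
  75→86: 11 bp
  86→97: 11 bp
  97→110: 13 bp
  110→3 (wrap): 125-110+3 = 18 bp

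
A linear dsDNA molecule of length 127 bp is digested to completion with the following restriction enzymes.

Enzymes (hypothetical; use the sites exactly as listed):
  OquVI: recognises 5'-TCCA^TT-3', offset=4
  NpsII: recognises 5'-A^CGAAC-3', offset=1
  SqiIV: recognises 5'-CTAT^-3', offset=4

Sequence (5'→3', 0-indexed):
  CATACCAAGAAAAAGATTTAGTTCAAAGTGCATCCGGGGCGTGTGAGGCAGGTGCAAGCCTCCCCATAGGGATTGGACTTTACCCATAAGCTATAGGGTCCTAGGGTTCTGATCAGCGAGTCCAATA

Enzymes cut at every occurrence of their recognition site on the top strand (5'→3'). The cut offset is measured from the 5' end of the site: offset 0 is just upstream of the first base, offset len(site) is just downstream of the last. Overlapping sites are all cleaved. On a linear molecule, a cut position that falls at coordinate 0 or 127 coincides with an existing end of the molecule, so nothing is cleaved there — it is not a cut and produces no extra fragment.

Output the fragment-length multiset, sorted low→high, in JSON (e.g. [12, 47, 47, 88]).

[33,94]

Per-enzyme occurrences:
  OquVI (TCCATT, off=4): no sites
  NpsII (ACGAAC, off=1): no sites
  SqiIV CTAT/4: at [90] ⇒ [94]

Pooled cuts: [94]

Fragments:
  [0,94): 94 bp
  [94,127): 33 bp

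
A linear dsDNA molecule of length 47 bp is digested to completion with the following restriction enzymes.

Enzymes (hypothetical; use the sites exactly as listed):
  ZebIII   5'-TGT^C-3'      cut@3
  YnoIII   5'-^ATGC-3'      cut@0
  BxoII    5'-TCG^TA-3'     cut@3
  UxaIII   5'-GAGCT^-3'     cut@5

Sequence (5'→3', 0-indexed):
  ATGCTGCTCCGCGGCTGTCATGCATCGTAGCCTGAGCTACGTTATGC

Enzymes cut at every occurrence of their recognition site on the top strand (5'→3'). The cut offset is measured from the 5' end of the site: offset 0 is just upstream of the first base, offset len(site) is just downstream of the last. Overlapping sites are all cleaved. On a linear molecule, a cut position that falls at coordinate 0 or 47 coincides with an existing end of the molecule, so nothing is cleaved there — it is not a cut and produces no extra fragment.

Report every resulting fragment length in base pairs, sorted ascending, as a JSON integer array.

Site scan:
  ZebIII TGTC/3: at [15] ⇒ [18]
  YnoIII ATGC/0: at [0, 19, 43] ⇒ [19, 43] (position 0 is a terminus of the linear molecule — no cut)
  BxoII TCGTA/3: at [24] ⇒ [27]
  UxaIII GAGCT/5: at [33] ⇒ [38]

Pooled cuts: [18, 19, 27, 38, 43]

Fragment lengths:
  [0,18): 18 bp
  [18,19): 1 bp
  [19,27): 8 bp
  [27,38): 11 bp
  [38,43): 5 bp
  [43,47): 4 bp

[1,4,5,8,11,18]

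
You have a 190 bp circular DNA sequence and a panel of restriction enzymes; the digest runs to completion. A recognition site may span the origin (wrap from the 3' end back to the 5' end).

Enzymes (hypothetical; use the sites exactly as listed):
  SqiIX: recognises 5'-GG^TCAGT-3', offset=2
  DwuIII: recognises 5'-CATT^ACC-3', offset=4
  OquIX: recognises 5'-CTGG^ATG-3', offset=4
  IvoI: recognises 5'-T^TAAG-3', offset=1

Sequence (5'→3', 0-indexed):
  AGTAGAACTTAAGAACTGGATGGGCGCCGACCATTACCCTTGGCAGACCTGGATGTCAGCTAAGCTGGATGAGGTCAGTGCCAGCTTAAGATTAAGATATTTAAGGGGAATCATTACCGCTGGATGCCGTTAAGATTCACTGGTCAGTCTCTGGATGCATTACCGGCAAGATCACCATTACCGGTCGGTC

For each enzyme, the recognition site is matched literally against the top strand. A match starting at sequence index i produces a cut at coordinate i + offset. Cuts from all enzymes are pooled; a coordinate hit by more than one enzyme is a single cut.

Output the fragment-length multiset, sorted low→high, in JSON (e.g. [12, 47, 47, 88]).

[6,6,7,7,8,9,9,10,11,11,12,13,14,16,16,17,18]

Site scan:
  SqiIX GGTCAGT/2: at [72, 141, 186] ⇒ [74, 143, 188]
  DwuIII CATTACC/4: at [31, 111, 157, 175] ⇒ [35, 115, 161, 179]
  OquIX CTGGATG/4: at [15, 48, 64, 119, 150] ⇒ [19, 52, 68, 123, 154]
  IvoI TTAAG/1: at [8, 85, 91, 100, 129] ⇒ [9, 86, 92, 101, 130]

All cut coordinates (distinct, sorted): [9, 19, 35, 52, 68, 74, 86, 92, 101, 115, 123, 130, 143, 154, 161, 179, 188]

Fragments:
  9→19: 10 bp
  19→35: 16 bp
  35→52: 17 bp
  52→68: 16 bp
  68→74: 6 bp
  74→86: 12 bp
  86→92: 6 bp
  92→101: 9 bp
  101→115: 14 bp
  115→123: 8 bp
  123→130: 7 bp
  130→143: 13 bp
  143→154: 11 bp
  154→161: 7 bp
  161→179: 18 bp
  179→188: 9 bp
  188→9 (wrap): 190-188+9 = 11 bp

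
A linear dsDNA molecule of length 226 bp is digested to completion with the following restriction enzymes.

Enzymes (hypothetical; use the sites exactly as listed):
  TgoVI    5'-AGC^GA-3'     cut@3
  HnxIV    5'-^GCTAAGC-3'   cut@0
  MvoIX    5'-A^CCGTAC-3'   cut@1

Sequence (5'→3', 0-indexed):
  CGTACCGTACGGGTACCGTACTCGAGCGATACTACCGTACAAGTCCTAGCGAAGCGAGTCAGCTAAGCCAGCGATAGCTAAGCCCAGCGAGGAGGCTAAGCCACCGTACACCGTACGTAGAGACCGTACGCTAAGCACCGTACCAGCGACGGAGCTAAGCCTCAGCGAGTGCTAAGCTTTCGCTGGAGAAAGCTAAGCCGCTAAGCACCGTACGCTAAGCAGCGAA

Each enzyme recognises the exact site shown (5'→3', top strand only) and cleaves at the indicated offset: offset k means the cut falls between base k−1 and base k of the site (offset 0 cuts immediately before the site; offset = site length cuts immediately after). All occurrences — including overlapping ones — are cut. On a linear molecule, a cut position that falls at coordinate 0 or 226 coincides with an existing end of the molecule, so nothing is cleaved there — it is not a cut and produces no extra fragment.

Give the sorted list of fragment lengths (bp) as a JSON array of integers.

[3,4,4,4,5,6,6,6,6,6,7,7,8,8,8,9,10,10,11,11,12,12,13,13,16,21]

Scan for sites:
  TgoVI AGCGA/3: at [24, 47, 52, 69, 85, 144, 163, 220] ⇒ [27, 50, 55, 72, 88, 147, 166, 223]
  HnxIV GCTAAGC/0: at [61, 76, 94, 129, 153, 170, 191, 199, 213] ⇒ [61, 76, 94, 129, 153, 170, 191, 199, 213]
  MvoIX ACCGTAC/1: at [3, 14, 33, 102, 109, 122, 136, 206] ⇒ [4, 15, 34, 103, 110, 123, 137, 207]

Pooled cuts: [4, 15, 27, 34, 50, 55, 61, 72, 76, 88, 94, 103, 110, 123, 129, 137, 147, 153, 166, 170, 191, 199, 207, 213, 223]

Fragments:
  [0,4): 4 bp
  [4,15): 11 bp
  [15,27): 12 bp
  [27,34): 7 bp
  [34,50): 16 bp
  [50,55): 5 bp
  [55,61): 6 bp
  [61,72): 11 bp
  [72,76): 4 bp
  [76,88): 12 bp
  [88,94): 6 bp
  [94,103): 9 bp
  [103,110): 7 bp
  [110,123): 13 bp
  [123,129): 6 bp
  [129,137): 8 bp
  [137,147): 10 bp
  [147,153): 6 bp
  [153,166): 13 bp
  [166,170): 4 bp
  [170,191): 21 bp
  [191,199): 8 bp
  [199,207): 8 bp
  [207,213): 6 bp
  [213,223): 10 bp
  [223,226): 3 bp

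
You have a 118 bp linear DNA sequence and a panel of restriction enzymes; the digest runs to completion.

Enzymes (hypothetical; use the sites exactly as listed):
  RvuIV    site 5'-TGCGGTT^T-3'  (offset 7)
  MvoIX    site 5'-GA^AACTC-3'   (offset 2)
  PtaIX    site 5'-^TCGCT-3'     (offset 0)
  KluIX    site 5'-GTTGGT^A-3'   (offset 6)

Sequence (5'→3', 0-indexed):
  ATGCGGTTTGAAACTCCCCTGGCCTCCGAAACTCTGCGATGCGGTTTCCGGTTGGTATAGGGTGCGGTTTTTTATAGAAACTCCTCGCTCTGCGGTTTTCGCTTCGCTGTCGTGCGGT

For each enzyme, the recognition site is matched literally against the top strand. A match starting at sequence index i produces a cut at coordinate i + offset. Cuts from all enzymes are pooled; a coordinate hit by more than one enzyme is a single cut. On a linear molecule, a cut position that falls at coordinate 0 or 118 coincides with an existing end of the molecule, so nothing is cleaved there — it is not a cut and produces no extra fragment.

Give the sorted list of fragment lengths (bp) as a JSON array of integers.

[1,3,5,6,8,9,10,13,13,15,17,18]

Scan for sites:
  RvuIV TGCGGTTT/7: at [1, 39, 62, 90] ⇒ [8, 46, 69, 97]
  MvoIX GAAACTC/2: at [9, 27, 76] ⇒ [11, 29, 78]
  PtaIX TCGCT/0: at [84, 98, 103] ⇒ [84, 98, 103]
  KluIX GTTGGTA/6: at [50] ⇒ [56]

Pooled cuts: [8, 11, 29, 46, 56, 69, 78, 84, 97, 98, 103]

Fragment lengths:
  [0,8): 8 bp
  [8,11): 3 bp
  [11,29): 18 bp
  [29,46): 17 bp
  [46,56): 10 bp
  [56,69): 13 bp
  [69,78): 9 bp
  [78,84): 6 bp
  [84,97): 13 bp
  [97,98): 1 bp
  [98,103): 5 bp
  [103,118): 15 bp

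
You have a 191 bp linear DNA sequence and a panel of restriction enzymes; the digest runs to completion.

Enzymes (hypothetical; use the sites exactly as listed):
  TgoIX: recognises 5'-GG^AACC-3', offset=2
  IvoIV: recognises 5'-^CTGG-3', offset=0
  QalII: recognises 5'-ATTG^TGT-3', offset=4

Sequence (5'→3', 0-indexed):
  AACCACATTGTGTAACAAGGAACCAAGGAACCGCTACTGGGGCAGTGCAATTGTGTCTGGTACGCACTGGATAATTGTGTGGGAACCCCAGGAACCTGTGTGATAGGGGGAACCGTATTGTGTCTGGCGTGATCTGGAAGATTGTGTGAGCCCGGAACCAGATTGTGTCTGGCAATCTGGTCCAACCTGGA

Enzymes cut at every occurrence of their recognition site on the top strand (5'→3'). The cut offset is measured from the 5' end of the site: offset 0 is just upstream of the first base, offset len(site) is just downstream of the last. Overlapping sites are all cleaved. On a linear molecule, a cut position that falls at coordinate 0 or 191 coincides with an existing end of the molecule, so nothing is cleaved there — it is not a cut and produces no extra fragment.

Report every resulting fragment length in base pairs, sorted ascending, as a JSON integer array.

[3,3,3,5,6,8,8,8,9,10,10,10,10,10,10,10,11,11,11,17,18]

Scan for sites:
  TgoIX (GGAACC, off=2): starts [18, 26, 81, 90, 108, 153] → cuts [20, 28, 83, 92, 110, 155]
  IvoIV (CTGG, off=0): starts [36, 56, 66, 123, 133, 168, 176, 186] → cuts [36, 56, 66, 123, 133, 168, 176, 186]
  QalII (ATTGTGT, off=4): starts [6, 49, 73, 116, 140, 161] → cuts [10, 53, 77, 120, 144, 165]

All cut coordinates (distinct, sorted): [10, 20, 28, 36, 53, 56, 66, 77, 83, 92, 110, 120, 123, 133, 144, 155, 165, 168, 176, 186]

Fragments:
  [0,10): 10 bp
  [10,20): 10 bp
  [20,28): 8 bp
  [28,36): 8 bp
  [36,53): 17 bp
  [53,56): 3 bp
  [56,66): 10 bp
  [66,77): 11 bp
  [77,83): 6 bp
  [83,92): 9 bp
  [92,110): 18 bp
  [110,120): 10 bp
  [120,123): 3 bp
  [123,133): 10 bp
  [133,144): 11 bp
  [144,155): 11 bp
  [155,165): 10 bp
  [165,168): 3 bp
  [168,176): 8 bp
  [176,186): 10 bp
  [186,191): 5 bp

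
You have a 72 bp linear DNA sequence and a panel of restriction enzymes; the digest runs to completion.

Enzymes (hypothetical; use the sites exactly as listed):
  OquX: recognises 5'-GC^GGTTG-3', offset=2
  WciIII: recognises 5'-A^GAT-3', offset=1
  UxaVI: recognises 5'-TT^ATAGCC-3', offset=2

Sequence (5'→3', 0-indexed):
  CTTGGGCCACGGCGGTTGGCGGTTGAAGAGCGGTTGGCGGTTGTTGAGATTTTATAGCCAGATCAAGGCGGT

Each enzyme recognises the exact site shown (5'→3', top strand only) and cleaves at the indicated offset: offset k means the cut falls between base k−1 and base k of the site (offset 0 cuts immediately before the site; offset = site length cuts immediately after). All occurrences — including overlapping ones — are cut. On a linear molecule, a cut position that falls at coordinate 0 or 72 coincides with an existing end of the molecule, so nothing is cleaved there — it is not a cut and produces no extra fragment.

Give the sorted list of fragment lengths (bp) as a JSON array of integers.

[6,7,7,7,9,11,12,13]

Site scan:
  OquX GCGGTTG/2: at [11, 18, 29, 36] ⇒ [13, 20, 31, 38]
  WciIII AGAT/1: at [46, 59] ⇒ [47, 60]
  UxaVI TTATAGCC/2: at [51] ⇒ [53]

All cut coordinates (distinct, sorted): [13, 20, 31, 38, 47, 53, 60]

Fragments:
  [0,13): 13 bp
  [13,20): 7 bp
  [20,31): 11 bp
  [31,38): 7 bp
  [38,47): 9 bp
  [47,53): 6 bp
  [53,60): 7 bp
  [60,72): 12 bp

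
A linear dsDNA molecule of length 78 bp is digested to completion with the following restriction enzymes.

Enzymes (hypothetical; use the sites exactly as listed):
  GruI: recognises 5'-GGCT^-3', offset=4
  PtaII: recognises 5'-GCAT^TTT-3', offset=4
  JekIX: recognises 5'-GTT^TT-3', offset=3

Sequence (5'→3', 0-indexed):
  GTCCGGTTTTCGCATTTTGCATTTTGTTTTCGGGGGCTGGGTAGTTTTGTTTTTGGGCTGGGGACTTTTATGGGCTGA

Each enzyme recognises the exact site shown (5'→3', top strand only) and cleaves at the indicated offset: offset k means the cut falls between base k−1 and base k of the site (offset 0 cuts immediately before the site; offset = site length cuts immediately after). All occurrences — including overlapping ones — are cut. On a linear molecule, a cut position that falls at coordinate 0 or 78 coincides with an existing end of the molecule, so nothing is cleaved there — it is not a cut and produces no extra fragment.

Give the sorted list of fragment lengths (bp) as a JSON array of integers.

Scan for sites:
  GruI (GGCT, off=4): starts [34, 55, 72] → cuts [38, 59, 76]
  PtaII (GCATTTT, off=4): starts [11, 18] → cuts [15, 22]
  JekIX (GTTTT, off=3): starts [5, 25, 43, 48] → cuts [8, 28, 46, 51]

Pooled cuts: [8, 15, 22, 28, 38, 46, 51, 59, 76]

Fragments:
  [0,8): 8 bp
  [8,15): 7 bp
  [15,22): 7 bp
  [22,28): 6 bp
  [28,38): 10 bp
  [38,46): 8 bp
  [46,51): 5 bp
  [51,59): 8 bp
  [59,76): 17 bp
  [76,78): 2 bp

[2,5,6,7,7,8,8,8,10,17]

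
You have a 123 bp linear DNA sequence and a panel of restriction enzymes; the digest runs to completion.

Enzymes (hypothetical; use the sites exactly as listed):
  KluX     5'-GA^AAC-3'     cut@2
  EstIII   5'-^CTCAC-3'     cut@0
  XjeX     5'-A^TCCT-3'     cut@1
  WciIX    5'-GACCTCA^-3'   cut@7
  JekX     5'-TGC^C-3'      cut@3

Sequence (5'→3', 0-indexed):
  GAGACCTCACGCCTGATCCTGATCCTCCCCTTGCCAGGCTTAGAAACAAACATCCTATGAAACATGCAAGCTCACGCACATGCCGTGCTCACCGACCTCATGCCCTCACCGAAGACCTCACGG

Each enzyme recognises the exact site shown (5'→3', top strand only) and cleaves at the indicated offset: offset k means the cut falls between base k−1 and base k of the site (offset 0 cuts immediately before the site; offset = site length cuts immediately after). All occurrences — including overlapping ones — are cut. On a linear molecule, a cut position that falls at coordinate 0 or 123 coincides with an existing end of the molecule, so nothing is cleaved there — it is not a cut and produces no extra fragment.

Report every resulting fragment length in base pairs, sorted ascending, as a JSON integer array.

Site scan:
  KluX (GAAAC, off=2): starts [42, 58] → cuts [44, 60]
  EstIII (CTCAC, off=0): starts [5, 70, 87, 104, 116] → cuts [5, 70, 87, 104, 116]
  XjeX (ATCCT, off=1): starts [15, 21, 51] → cuts [16, 22, 52]
  WciIX (GACCTCA, off=7): starts [2, 93, 113] → cuts [9, 100, 120]
  JekX (TGCC, off=3): starts [31, 80, 100] → cuts [34, 83, 103]

Pooled cuts: [5, 9, 16, 22, 34, 44, 52, 60, 70, 83, 87, 100, 103, 104, 116, 120]

Fragments:
  [0,5): 5 bp
  [5,9): 4 bp
  [9,16): 7 bp
  [16,22): 6 bp
  [22,34): 12 bp
  [34,44): 10 bp
  [44,52): 8 bp
  [52,60): 8 bp
  [60,70): 10 bp
  [70,83): 13 bp
  [83,87): 4 bp
  [87,100): 13 bp
  [100,103): 3 bp
  [103,104): 1 bp
  [104,116): 12 bp
  [116,120): 4 bp
  [120,123): 3 bp

[1,3,3,4,4,4,5,6,7,8,8,10,10,12,12,13,13]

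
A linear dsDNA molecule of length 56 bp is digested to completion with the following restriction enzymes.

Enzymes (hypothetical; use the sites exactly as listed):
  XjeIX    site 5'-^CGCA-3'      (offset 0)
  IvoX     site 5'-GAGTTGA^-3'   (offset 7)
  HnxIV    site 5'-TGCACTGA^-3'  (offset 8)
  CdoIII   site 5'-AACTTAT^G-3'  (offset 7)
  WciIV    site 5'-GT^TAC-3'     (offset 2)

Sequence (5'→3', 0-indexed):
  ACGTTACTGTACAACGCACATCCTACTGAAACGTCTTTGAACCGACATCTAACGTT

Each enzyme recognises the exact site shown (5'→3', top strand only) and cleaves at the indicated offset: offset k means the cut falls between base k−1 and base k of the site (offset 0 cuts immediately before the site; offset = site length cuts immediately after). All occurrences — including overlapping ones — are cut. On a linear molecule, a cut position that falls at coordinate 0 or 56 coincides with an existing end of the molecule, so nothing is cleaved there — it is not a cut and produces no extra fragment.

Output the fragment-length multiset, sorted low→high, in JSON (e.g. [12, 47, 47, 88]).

Scan for sites:
  XjeIX CGCA/0: at [14] ⇒ [14]
  IvoX (GAGTTGA, off=7): no sites
  HnxIV (TGCACTGA, off=8): no sites
  CdoIII (AACTTATG, off=7): no sites
  WciIV GTTAC/2: at [2] ⇒ [4]

All cut coordinates (distinct, sorted): [4, 14]

Fragments:
  [0,4): 4 bp
  [4,14): 10 bp
  [14,56): 42 bp

[4,10,42]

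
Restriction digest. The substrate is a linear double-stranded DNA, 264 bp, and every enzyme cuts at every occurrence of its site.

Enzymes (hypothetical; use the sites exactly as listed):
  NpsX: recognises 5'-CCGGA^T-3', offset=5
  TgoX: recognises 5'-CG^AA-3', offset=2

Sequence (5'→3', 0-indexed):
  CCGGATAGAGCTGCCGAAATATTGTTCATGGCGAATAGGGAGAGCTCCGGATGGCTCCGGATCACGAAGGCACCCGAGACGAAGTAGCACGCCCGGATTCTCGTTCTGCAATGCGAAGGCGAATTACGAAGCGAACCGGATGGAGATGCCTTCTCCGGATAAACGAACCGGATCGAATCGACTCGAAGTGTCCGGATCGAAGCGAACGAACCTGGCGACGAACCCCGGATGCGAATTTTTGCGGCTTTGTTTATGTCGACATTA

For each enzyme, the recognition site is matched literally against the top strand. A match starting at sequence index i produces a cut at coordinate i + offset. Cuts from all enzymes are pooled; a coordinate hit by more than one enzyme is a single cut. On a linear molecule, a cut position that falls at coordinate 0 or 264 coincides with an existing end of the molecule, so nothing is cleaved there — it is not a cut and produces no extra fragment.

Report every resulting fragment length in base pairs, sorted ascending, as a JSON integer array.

[3,3,4,4,5,5,5,5,6,6,7,7,7,9,10,10,11,11,12,15,16,17,18,18,19,31]

Site scan:
  NpsX CCGGAT/5: at [0, 46, 56, 92, 135, 154, 167, 191, 224] ⇒ [5, 51, 61, 97, 140, 159, 172, 196, 229]
  TgoX CGAA/2: at [14, 31, 64, 79, 113, 119, 126, 131, 163, 173, 183, 197, 202, 206, 218, 231] ⇒ [16, 33, 66, 81, 115, 121, 128, 133, 165, 175, 185, 199, 204, 208, 220, 233]

All cut coordinates (distinct, sorted): [5, 16, 33, 51, 61, 66, 81, 97, 115, 121, 128, 133, 140, 159, 165, 172, 175, 185, 196, 199, 204, 208, 220, 229, 233]

Fragment lengths:
  [0,5): 5 bp
  [5,16): 11 bp
  [16,33): 17 bp
  [33,51): 18 bp
  [51,61): 10 bp
  [61,66): 5 bp
  [66,81): 15 bp
  [81,97): 16 bp
  [97,115): 18 bp
  [115,121): 6 bp
  [121,128): 7 bp
  [128,133): 5 bp
  [133,140): 7 bp
  [140,159): 19 bp
  [159,165): 6 bp
  [165,172): 7 bp
  [172,175): 3 bp
  [175,185): 10 bp
  [185,196): 11 bp
  [196,199): 3 bp
  [199,204): 5 bp
  [204,208): 4 bp
  [208,220): 12 bp
  [220,229): 9 bp
  [229,233): 4 bp
  [233,264): 31 bp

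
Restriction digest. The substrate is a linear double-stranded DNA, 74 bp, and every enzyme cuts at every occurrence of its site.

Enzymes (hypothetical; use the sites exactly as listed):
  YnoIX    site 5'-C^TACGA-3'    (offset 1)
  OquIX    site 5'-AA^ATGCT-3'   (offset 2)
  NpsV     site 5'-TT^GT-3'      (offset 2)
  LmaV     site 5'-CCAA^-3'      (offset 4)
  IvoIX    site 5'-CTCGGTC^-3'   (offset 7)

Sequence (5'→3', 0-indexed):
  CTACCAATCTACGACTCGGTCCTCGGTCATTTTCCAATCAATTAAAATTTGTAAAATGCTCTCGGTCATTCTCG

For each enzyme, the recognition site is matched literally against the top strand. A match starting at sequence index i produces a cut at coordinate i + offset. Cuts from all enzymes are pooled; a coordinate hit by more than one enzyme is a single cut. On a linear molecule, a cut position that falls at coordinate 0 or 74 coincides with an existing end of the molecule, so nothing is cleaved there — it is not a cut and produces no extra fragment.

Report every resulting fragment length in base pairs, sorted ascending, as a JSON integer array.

Scan for sites:
  YnoIX (CTACGA, off=1): starts [8] → cuts [9]
  OquIX (AAATGCT, off=2): starts [53] → cuts [55]
  NpsV (TTGT, off=2): starts [48] → cuts [50]
  LmaV (CCAA, off=4): starts [3, 33] → cuts [7, 37]
  IvoIX (CTCGGTC, off=7): starts [14, 21, 60] → cuts [21, 28, 67]

Pooled cuts: [7, 9, 21, 28, 37, 50, 55, 67]

Fragments:
  [0,7): 7 bp
  [7,9): 2 bp
  [9,21): 12 bp
  [21,28): 7 bp
  [28,37): 9 bp
  [37,50): 13 bp
  [50,55): 5 bp
  [55,67): 12 bp
  [67,74): 7 bp

[2,5,7,7,7,9,12,12,13]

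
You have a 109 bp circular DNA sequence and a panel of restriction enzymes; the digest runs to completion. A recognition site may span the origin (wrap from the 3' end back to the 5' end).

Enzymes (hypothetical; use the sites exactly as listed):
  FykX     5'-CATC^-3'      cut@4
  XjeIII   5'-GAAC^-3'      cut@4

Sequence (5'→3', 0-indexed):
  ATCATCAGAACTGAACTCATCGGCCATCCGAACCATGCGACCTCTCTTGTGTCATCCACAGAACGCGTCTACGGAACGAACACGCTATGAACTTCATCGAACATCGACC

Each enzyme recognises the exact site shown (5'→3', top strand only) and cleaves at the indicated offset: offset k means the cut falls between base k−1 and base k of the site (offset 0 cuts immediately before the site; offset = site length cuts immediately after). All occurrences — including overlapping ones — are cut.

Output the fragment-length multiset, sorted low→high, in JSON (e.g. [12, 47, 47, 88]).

Site scan:
  FykX CATC/4: at [2, 17, 24, 52, 94, 101, 108] ⇒ [3, 6, 21, 28, 56, 98, 105]
  XjeIII GAAC/4: at [7, 12, 29, 60, 73, 77, 88, 98] ⇒ [11, 16, 33, 64, 77, 81, 92, 102]

All cut coordinates (distinct, sorted): [3, 6, 11, 16, 21, 28, 33, 56, 64, 77, 81, 92, 98, 102, 105]

Fragment lengths:
  3→6: 3 bp
  6→11: 5 bp
  11→16: 5 bp
  16→21: 5 bp
  21→28: 7 bp
  28→33: 5 bp
  33→56: 23 bp
  56→64: 8 bp
  64→77: 13 bp
  77→81: 4 bp
  81→92: 11 bp
  92→98: 6 bp
  98→102: 4 bp
  102→105: 3 bp
  105→3 (wrap): 109-105+3 = 7 bp

[3,3,4,4,5,5,5,5,6,7,7,8,11,13,23]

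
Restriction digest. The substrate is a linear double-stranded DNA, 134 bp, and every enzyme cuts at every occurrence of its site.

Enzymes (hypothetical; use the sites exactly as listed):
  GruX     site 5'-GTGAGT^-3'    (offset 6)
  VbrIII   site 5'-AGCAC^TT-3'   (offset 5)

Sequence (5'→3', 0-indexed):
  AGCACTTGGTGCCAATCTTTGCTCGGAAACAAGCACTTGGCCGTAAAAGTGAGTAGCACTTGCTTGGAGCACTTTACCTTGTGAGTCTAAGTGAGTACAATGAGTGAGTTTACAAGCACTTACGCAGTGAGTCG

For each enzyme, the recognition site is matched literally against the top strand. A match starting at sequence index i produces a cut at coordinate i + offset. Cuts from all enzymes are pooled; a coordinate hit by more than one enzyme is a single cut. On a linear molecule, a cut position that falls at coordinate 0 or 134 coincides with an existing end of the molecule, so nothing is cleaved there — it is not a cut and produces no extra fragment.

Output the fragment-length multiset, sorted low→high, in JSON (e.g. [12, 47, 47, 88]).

[2,5,5,10,10,13,13,13,14,18,31]

Site scan:
  GruX (GTGAGT, off=6): starts [48, 80, 90, 103, 126] → cuts [54, 86, 96, 109, 132]
  VbrIII (AGCACTT, off=5): starts [0, 31, 54, 67, 114] → cuts [5, 36, 59, 72, 119]

All cut coordinates (distinct, sorted): [5, 36, 54, 59, 72, 86, 96, 109, 119, 132]

Fragments:
  [0,5): 5 bp
  [5,36): 31 bp
  [36,54): 18 bp
  [54,59): 5 bp
  [59,72): 13 bp
  [72,86): 14 bp
  [86,96): 10 bp
  [96,109): 13 bp
  [109,119): 10 bp
  [119,132): 13 bp
  [132,134): 2 bp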